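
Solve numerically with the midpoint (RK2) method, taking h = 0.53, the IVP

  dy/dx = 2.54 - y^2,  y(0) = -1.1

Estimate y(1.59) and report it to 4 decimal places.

Midpoint: k1 = f(x_n, y_n); k2 = f(x_n + h/2, y_n + (h/2)·k1); y_{n+1} = y_n + h·k2.
x=0.000000, y=-1.100000:
  k1 = f(0.000000, -1.100000) = 1.330000
  k2 = f(0.265000, -0.747550) = 1.981169
  y ← -1.100000 + 0.53·1.981169 = -0.049980
x=0.530000, y=-0.049980:
  k1 = f(0.530000, -0.049980) = 2.537502
  k2 = f(0.795000, 0.622458) = 2.152547
  y ← -0.049980 + 0.53·2.152547 = 1.090869
x=1.060000, y=1.090869:
  k1 = f(1.060000, 1.090869) = 1.350004
  k2 = f(1.325000, 1.448620) = 0.441499
  y ← 1.090869 + 0.53·0.441499 = 1.324864
y(1.59) ≈ 1.3249

1.3249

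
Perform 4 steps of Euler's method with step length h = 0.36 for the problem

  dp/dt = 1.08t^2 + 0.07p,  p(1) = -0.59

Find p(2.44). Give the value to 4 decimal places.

Euler: p_{n+1} = p_n + h·f(t_n, p_n).
t=1.000000, p=-0.590000: f=1.038700 → p ← -0.590000 + 0.36·1.038700 = -0.216068
t=1.360000, p=-0.216068: f=1.982443 → p ← -0.216068 + 0.36·1.982443 = 0.497612
t=1.720000, p=0.497612: f=3.229905 → p ← 0.497612 + 0.36·3.229905 = 1.660377
t=2.080000, p=1.660377: f=4.788738 → p ← 1.660377 + 0.36·4.788738 = 3.384323
p(2.44) ≈ 3.3843

3.3843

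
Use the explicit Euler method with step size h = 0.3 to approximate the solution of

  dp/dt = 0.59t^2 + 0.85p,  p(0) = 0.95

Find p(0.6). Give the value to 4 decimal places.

1.5122

Euler: p_{n+1} = p_n + h·f(t_n, p_n).
t=0.000000, p=0.950000: f=0.807500 → p ← 0.950000 + 0.3·0.807500 = 1.192250
t=0.300000, p=1.192250: f=1.066512 → p ← 1.192250 + 0.3·1.066512 = 1.512204
p(0.6) ≈ 1.5122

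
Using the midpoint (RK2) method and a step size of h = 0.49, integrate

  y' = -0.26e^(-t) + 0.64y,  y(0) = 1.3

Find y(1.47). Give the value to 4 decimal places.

2.9230

Midpoint: k1 = f(t_n, y_n); k2 = f(t_n + h/2, y_n + (h/2)·k1); y_{n+1} = y_n + h·k2.
t=0.000000, y=1.300000:
  k1 = f(0.000000, 1.300000) = 0.572000
  k2 = f(0.245000, 1.440140) = 0.718186
  y ← 1.300000 + 0.49·0.718186 = 1.651911
t=0.490000, y=1.651911:
  k1 = f(0.490000, 1.651911) = 0.897940
  k2 = f(0.735000, 1.871907) = 1.073349
  y ← 1.651911 + 0.49·1.073349 = 2.177852
t=0.980000, y=2.177852:
  k1 = f(0.980000, 2.177852) = 1.296245
  k2 = f(1.225000, 2.495432) = 1.520700
  y ← 2.177852 + 0.49·1.520700 = 2.922995
y(1.47) ≈ 2.9230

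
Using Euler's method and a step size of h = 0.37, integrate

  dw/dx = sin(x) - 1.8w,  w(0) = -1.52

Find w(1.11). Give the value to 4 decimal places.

Euler: w_{n+1} = w_n + h·f(x_n, w_n).
x=0.000000, w=-1.520000: f=2.736000 → w ← -1.520000 + 0.37·2.736000 = -0.507680
x=0.370000, w=-0.507680: f=1.275439 → w ← -0.507680 + 0.37·1.275439 = -0.035767
x=0.740000, w=-0.035767: f=0.738669 → w ← -0.035767 + 0.37·0.738669 = 0.237540
w(1.11) ≈ 0.2375

0.2375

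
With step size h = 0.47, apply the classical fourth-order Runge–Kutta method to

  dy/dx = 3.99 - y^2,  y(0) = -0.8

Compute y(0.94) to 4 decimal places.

1.7237

RK4: k1 = f(x_n, y_n); k2 = f(x_n + h/2, y_n + (h/2)·k1); k3 = f(x_n + h/2, y_n + (h/2)·k2); k4 = f(x_n + h, y_n + h·k3); y_{n+1} = y_n + (h/6)·(k1 + 2k2 + 2k3 + k4).
x=0.000000, y=-0.800000:
  k1 = f(0.000000, -0.800000) = 3.350000
  k2 = f(0.235000, -0.012750) = 3.989837
  k3 = f(0.235000, 0.137612) = 3.971063
  k4 = f(0.470000, 1.066400) = 2.852792
  y ← -0.800000 + (0.47/6)·(k1 + 2k2 + 2k3 + k4) = 0.933093
x=0.470000, y=0.933093:
  k1 = f(0.470000, 0.933093) = 3.119337
  k2 = f(0.705000, 1.666137) = 1.213986
  k3 = f(0.705000, 1.218380) = 2.505550
  k4 = f(0.940000, 2.110702) = -0.465062
  y ← 0.933093 + (0.47/6)·(k1 + 2k2 + 2k3 + k4) = 1.723739
y(0.94) ≈ 1.7237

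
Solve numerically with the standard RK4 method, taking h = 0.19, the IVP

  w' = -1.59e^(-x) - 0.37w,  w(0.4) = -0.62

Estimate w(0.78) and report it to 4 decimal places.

RK4: k1 = f(x_n, w_n); k2 = f(x_n + h/2, w_n + (h/2)·k1); k3 = f(x_n + h/2, w_n + (h/2)·k2); k4 = f(x_n + h, w_n + h·k3); w_{n+1} = w_n + (h/6)·(k1 + 2k2 + 2k3 + k4).
x=0.400000, w=-0.620000:
  k1 = f(0.400000, -0.620000) = -0.836409
  k2 = f(0.495000, -0.699459) = -0.710418
  k3 = f(0.495000, -0.687490) = -0.714847
  k4 = f(0.590000, -0.755821) = -0.601727
  w ← -0.620000 + (0.19/6)·(k1 + 2k2 + 2k3 + k4) = -0.755808
x=0.590000, w=-0.755808:
  k1 = f(0.590000, -0.755808) = -0.601732
  k2 = f(0.685000, -0.812972) = -0.500704
  k3 = f(0.685000, -0.803375) = -0.504255
  k4 = f(0.780000, -0.851616) = -0.413768
  w ← -0.755808 + (0.19/6)·(k1 + 2k2 + 2k3 + k4) = -0.851613
w(0.78) ≈ -0.8516

-0.8516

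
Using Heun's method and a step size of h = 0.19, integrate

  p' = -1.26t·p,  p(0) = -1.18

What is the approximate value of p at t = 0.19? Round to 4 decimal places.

-1.1532

Heun: k1 = f(t_n, p_n); k2 = f(t_n + h, p_n + h·k1); p_{n+1} = p_n + (h/2)·(k1 + k2).
t=0.000000, p=-1.180000:
  k1 = f(0.000000, -1.180000) = 0.000000
  k2 = f(0.190000, -1.180000) = 0.282492
  p ← -1.180000 + (0.19/2)·(0.000000 + 0.282492) = -1.153163
p(0.19) ≈ -1.1532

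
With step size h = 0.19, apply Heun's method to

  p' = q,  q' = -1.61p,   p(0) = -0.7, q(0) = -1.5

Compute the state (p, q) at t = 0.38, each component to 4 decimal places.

Heun on (p,q): k1 = f(t_n, state_n); k2 = f(t_n + h, state_n + h·k1); state_{n+1} = state_n + (h/2)·(k1 + k2).
0.000000: (-0.700000, -1.500000)
  k1 = (-1.500000, 1.127000)
  predictor → (-0.985000, -1.285870)
  k2 = (-1.285870, 1.585850)
  → (-0.964658, -1.242279)
0.190000: (-0.964658, -1.242279)
  k1 = (-1.242279, 1.553099)
  predictor → (-1.200691, -0.947190)
  k2 = (-0.947190, 1.933112)
  → (-1.172657, -0.911089)
(p(0.38), q(0.38)) ≈ (-1.1727, -0.9111)

-1.1727, -0.9111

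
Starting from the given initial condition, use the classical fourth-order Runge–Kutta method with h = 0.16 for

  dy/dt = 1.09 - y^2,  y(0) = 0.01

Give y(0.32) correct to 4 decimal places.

RK4: k1 = f(t_n, y_n); k2 = f(t_n + h/2, y_n + (h/2)·k1); k3 = f(t_n + h/2, y_n + (h/2)·k2); k4 = f(t_n + h, y_n + h·k3); y_{n+1} = y_n + (h/6)·(k1 + 2k2 + 2k3 + k4).
t=0.000000, y=0.010000:
  k1 = f(0.000000, 0.010000) = 1.089900
  k2 = f(0.080000, 0.097192) = 1.080554
  k3 = f(0.080000, 0.096444) = 1.080698
  k4 = f(0.160000, 0.182912) = 1.056543
  y ← 0.010000 + (0.16/6)·(k1 + 2k2 + 2k3 + k4) = 0.182505
t=0.160000, y=0.182505:
  k1 = f(0.160000, 0.182505) = 1.056692
  k2 = f(0.240000, 0.267041) = 1.018689
  k3 = f(0.240000, 0.264000) = 1.020304
  k4 = f(0.320000, 0.345754) = 0.970454
  y ← 0.182505 + (0.16/6)·(k1 + 2k2 + 2k3 + k4) = 0.345309
y(0.32) ≈ 0.3453

0.3453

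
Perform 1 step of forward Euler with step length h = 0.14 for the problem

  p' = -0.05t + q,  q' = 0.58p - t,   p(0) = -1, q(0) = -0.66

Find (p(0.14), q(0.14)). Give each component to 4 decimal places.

Euler on (p,q): p_{n+1} = p_n + h·p', q_{n+1} = q_n + h·q'.
0.000000: (-1.000000, -0.660000); f=(-0.660000, -0.580000) → (-1.092400, -0.741200)
(p(0.14), q(0.14)) ≈ (-1.0924, -0.7412)

-1.0924, -0.7412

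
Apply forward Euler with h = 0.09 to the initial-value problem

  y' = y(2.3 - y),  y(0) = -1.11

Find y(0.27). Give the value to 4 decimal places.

Euler: y_{n+1} = y_n + h·f(x_n, y_n).
x=0.000000, y=-1.110000: f=-3.785100 → y ← -1.110000 + 0.09·(-3.785100) = -1.450659
x=0.090000, y=-1.450659: f=-5.440927 → y ← -1.450659 + 0.09·(-5.440927) = -1.940342
x=0.180000, y=-1.940342: f=-8.227716 → y ← -1.940342 + 0.09·(-8.227716) = -2.680837
y(0.27) ≈ -2.6808

-2.6808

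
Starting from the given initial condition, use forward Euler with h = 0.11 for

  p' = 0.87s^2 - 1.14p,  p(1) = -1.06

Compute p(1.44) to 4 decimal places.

-0.1721

Euler: p_{n+1} = p_n + h·f(s_n, p_n).
s=1.000000, p=-1.060000: f=2.078400 → p ← -1.060000 + 0.11·2.078400 = -0.831376
s=1.110000, p=-0.831376: f=2.019696 → p ← -0.831376 + 0.11·2.019696 = -0.609209
s=1.220000, p=-0.609209: f=1.989407 → p ← -0.609209 + 0.11·1.989407 = -0.390375
s=1.330000, p=-0.390375: f=1.983970 → p ← -0.390375 + 0.11·1.983970 = -0.172138
p(1.44) ≈ -0.1721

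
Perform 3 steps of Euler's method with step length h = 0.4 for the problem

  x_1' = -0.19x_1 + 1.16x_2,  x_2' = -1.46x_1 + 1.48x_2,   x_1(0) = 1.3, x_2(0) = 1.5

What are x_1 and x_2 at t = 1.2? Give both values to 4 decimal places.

Euler on (x_1,x_2): x_1_{n+1} = x_1_n + h·x_1', x_2_{n+1} = x_2_n + h·x_2'.
0.000000: (1.300000, 1.500000); f=(1.493000, 0.322000) → (1.897200, 1.628800)
0.400000: (1.897200, 1.628800); f=(1.528940, -0.359288) → (2.508776, 1.485085)
0.800000: (2.508776, 1.485085); f=(1.246031, -1.464887) → (3.007188, 0.899130)
(x_1(1.2), x_2(1.2)) ≈ (3.0072, 0.8991)

3.0072, 0.8991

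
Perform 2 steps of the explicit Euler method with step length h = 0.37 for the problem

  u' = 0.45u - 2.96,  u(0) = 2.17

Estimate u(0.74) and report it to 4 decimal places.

0.5800

Euler: u_{n+1} = u_n + h·f(x_n, u_n).
x=0.000000, u=2.170000: f=-1.983500 → u ← 2.170000 + 0.37·(-1.983500) = 1.436105
x=0.370000, u=1.436105: f=-2.313753 → u ← 1.436105 + 0.37·(-2.313753) = 0.580016
u(0.74) ≈ 0.5800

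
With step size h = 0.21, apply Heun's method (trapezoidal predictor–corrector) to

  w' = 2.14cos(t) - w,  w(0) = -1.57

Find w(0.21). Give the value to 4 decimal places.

Heun: k1 = f(t_n, w_n); k2 = f(t_n + h, w_n + h·k1); w_{n+1} = w_n + (h/2)·(k1 + k2).
t=0.000000, w=-1.570000:
  k1 = f(0.000000, -1.570000) = 3.710000
  k2 = f(0.210000, -0.790900) = 2.883886
  w ← -1.570000 + (0.21/2)·(3.710000 + 2.883886) = -0.877642
w(0.21) ≈ -0.8776

-0.8776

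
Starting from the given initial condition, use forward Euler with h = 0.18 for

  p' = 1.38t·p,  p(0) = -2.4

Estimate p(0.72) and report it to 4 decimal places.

Euler: p_{n+1} = p_n + h·f(t_n, p_n).
t=0.000000, p=-2.400000: f=0.000000 → p ← -2.400000 + 0.18·0.000000 = -2.400000
t=0.180000, p=-2.400000: f=-0.596160 → p ← -2.400000 + 0.18·(-0.596160) = -2.507309
t=0.360000, p=-2.507309: f=-1.245631 → p ← -2.507309 + 0.18·(-1.245631) = -2.731522
t=0.540000, p=-2.731522: f=-2.035530 → p ← -2.731522 + 0.18·(-2.035530) = -3.097918
p(0.72) ≈ -3.0979

-3.0979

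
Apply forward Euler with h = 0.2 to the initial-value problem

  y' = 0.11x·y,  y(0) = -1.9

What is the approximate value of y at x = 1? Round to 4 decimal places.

Euler: y_{n+1} = y_n + h·f(x_n, y_n).
x=0.000000, y=-1.900000: f=0.000000 → y ← -1.900000 + 0.2·0.000000 = -1.900000
x=0.200000, y=-1.900000: f=-0.041800 → y ← -1.900000 + 0.2·(-0.041800) = -1.908360
x=0.400000, y=-1.908360: f=-0.083968 → y ← -1.908360 + 0.2·(-0.083968) = -1.925154
x=0.600000, y=-1.925154: f=-0.127060 → y ← -1.925154 + 0.2·(-0.127060) = -1.950566
x=0.800000, y=-1.950566: f=-0.171650 → y ← -1.950566 + 0.2·(-0.171650) = -1.984896
y(1) ≈ -1.9849

-1.9849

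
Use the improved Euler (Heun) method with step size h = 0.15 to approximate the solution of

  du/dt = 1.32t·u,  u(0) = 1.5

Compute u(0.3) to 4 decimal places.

Heun: k1 = f(t_n, u_n); k2 = f(t_n + h, u_n + h·k1); u_{n+1} = u_n + (h/2)·(k1 + k2).
t=0.000000, u=1.500000:
  k1 = f(0.000000, 1.500000) = 0.000000
  k2 = f(0.150000, 1.500000) = 0.297000
  u ← 1.500000 + (0.15/2)·(0.000000 + 0.297000) = 1.522275
t=0.150000, u=1.522275:
  k1 = f(0.150000, 1.522275) = 0.301410
  k2 = f(0.300000, 1.567487) = 0.620725
  u ← 1.522275 + (0.15/2)·(0.301410 + 0.620725) = 1.591435
u(0.3) ≈ 1.5914

1.5914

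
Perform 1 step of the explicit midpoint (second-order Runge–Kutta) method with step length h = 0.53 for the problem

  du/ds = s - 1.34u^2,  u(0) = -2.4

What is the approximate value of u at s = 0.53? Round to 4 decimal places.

Midpoint: k1 = f(s_n, u_n); k2 = f(s_n + h/2, u_n + (h/2)·k1); u_{n+1} = u_n + h·k2.
s=0.000000, u=-2.400000:
  k1 = f(0.000000, -2.400000) = -7.718400
  k2 = f(0.265000, -4.445376) = -26.215233
  u ← -2.400000 + 0.53·(-26.215233) = -16.294073
u(0.53) ≈ -16.2941

-16.2941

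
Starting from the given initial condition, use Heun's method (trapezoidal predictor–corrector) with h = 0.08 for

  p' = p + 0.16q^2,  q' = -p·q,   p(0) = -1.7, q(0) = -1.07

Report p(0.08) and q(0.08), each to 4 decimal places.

-1.8241, -1.2313

Heun on (p,q): k1 = f(t_n, state_n); k2 = f(t_n + h, state_n + h·k1); state_{n+1} = state_n + (h/2)·(k1 + k2).
0.000000: (-1.700000, -1.070000)
  k1 = (-1.516816, -1.819000)
  predictor → (-1.821345, -1.215520)
  k2 = (-1.584947, -2.213882)
  → (-1.824071, -1.231315)
(p(0.08), q(0.08)) ≈ (-1.8241, -1.2313)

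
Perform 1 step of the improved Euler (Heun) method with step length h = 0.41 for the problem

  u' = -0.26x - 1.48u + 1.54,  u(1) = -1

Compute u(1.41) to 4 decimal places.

Heun: k1 = f(x_n, u_n); k2 = f(x_n + h, u_n + h·k1); u_{n+1} = u_n + (h/2)·(k1 + k2).
x=1.000000, u=-1.000000:
  k1 = f(1.000000, -1.000000) = 2.760000
  k2 = f(1.410000, 0.131600) = 0.978632
  u ← -1.000000 + (0.41/2)·(2.760000 + 0.978632) = -0.233580
u(1.41) ≈ -0.2336

-0.2336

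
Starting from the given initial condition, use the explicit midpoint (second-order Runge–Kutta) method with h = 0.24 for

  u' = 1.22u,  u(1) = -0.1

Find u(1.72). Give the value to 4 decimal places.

Midpoint: k1 = f(t_n, u_n); k2 = f(t_n + h/2, u_n + (h/2)·k1); u_{n+1} = u_n + h·k2.
t=1.000000, u=-0.100000:
  k1 = f(1.000000, -0.100000) = -0.122000
  k2 = f(1.120000, -0.114640) = -0.139861
  u ← -0.100000 + 0.24·(-0.139861) = -0.133567
t=1.240000, u=-0.133567:
  k1 = f(1.240000, -0.133567) = -0.162951
  k2 = f(1.360000, -0.153121) = -0.186807
  u ← -0.133567 + 0.24·(-0.186807) = -0.178400
t=1.480000, u=-0.178400:
  k1 = f(1.480000, -0.178400) = -0.217648
  k2 = f(1.600000, -0.204518) = -0.249512
  u ← -0.178400 + 0.24·(-0.249512) = -0.238283
u(1.72) ≈ -0.2383

-0.2383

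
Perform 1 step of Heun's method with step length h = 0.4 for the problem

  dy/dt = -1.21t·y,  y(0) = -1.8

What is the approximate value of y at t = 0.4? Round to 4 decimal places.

-1.6258

Heun: k1 = f(t_n, y_n); k2 = f(t_n + h, y_n + h·k1); y_{n+1} = y_n + (h/2)·(k1 + k2).
t=0.000000, y=-1.800000:
  k1 = f(0.000000, -1.800000) = 0.000000
  k2 = f(0.400000, -1.800000) = 0.871200
  y ← -1.800000 + (0.4/2)·(0.000000 + 0.871200) = -1.625760
y(0.4) ≈ -1.6258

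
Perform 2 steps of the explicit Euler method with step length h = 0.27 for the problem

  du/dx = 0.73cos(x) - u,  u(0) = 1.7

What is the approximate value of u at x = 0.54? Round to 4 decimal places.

Euler: u_{n+1} = u_n + h·f(x_n, u_n).
x=0.000000, u=1.700000: f=-0.970000 → u ← 1.700000 + 0.27·(-0.970000) = 1.438100
x=0.270000, u=1.438100: f=-0.734547 → u ← 1.438100 + 0.27·(-0.734547) = 1.239772
u(0.54) ≈ 1.2398

1.2398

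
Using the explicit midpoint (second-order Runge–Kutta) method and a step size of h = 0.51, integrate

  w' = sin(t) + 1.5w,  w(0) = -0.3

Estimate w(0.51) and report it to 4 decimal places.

-0.4886

Midpoint: k1 = f(t_n, w_n); k2 = f(t_n + h/2, w_n + (h/2)·k1); w_{n+1} = w_n + h·k2.
t=0.000000, w=-0.300000:
  k1 = f(0.000000, -0.300000) = -0.450000
  k2 = f(0.255000, -0.414750) = -0.369880
  w ← -0.300000 + 0.51·(-0.369880) = -0.488639
w(0.51) ≈ -0.4886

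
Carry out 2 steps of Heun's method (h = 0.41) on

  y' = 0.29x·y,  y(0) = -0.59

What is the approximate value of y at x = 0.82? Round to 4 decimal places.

Heun: k1 = f(x_n, y_n); k2 = f(x_n + h, y_n + h·k1); y_{n+1} = y_n + (h/2)·(k1 + k2).
x=0.000000, y=-0.590000:
  k1 = f(0.000000, -0.590000) = 0.000000
  k2 = f(0.410000, -0.590000) = -0.070151
  y ← -0.590000 + (0.41/2)·(0.000000 + (-0.070151)) = -0.604381
x=0.410000, y=-0.604381:
  k1 = f(0.410000, -0.604381) = -0.071861
  k2 = f(0.820000, -0.633844) = -0.150728
  y ← -0.604381 + (0.41/2)·(-0.071861 + (-0.150728)) = -0.650012
y(0.82) ≈ -0.6500

-0.6500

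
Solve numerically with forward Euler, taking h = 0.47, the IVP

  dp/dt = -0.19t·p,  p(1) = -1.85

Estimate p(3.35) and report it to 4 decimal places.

-0.7054

Euler: p_{n+1} = p_n + h·f(t_n, p_n).
t=1.000000, p=-1.850000: f=0.351500 → p ← -1.850000 + 0.47·0.351500 = -1.684795
t=1.470000, p=-1.684795: f=0.470563 → p ← -1.684795 + 0.47·0.470563 = -1.463630
t=1.940000, p=-1.463630: f=0.539494 → p ← -1.463630 + 0.47·0.539494 = -1.210068
t=2.410000, p=-1.210068: f=0.554090 → p ← -1.210068 + 0.47·0.554090 = -0.949646
t=2.880000, p=-0.949646: f=0.519646 → p ← -0.949646 + 0.47·0.519646 = -0.705412
p(3.35) ≈ -0.7054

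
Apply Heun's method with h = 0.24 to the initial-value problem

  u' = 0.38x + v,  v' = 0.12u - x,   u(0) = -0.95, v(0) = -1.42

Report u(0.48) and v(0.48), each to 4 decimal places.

Heun on (u,v): k1 = f(x_n, state_n); k2 = f(x_n + h, state_n + h·k1); state_{n+1} = state_n + (h/2)·(k1 + k2).
0.000000: (-0.950000, -1.420000)
  k1 = (-1.420000, -0.114000)
  predictor → (-1.290800, -1.447360)
  k2 = (-1.356160, -0.394896)
  → (-1.283139, -1.481068)
0.240000: (-1.283139, -1.481068)
  k1 = (-1.389868, -0.393977)
  predictor → (-1.616707, -1.575622)
  k2 = (-1.393222, -0.674005)
  → (-1.617110, -1.609225)
(u(0.48), v(0.48)) ≈ (-1.6171, -1.6092)

-1.6171, -1.6092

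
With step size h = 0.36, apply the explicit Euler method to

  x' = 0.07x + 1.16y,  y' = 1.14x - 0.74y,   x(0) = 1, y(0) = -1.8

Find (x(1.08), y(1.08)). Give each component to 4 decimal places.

-0.3341, -0.4483

Euler on (x,y): x_{n+1} = x_n + h·x', y_{n+1} = y_n + h·y'.
0.000000: (1.000000, -1.800000); f=(-2.018000, 2.472000) → (0.273520, -0.910080)
0.360000: (0.273520, -0.910080); f=(-1.036546, 0.985272) → (-0.099637, -0.555382)
0.720000: (-0.099637, -0.555382); f=(-0.651218, 0.297397) → (-0.334075, -0.448319)
(x(1.08), y(1.08)) ≈ (-0.3341, -0.4483)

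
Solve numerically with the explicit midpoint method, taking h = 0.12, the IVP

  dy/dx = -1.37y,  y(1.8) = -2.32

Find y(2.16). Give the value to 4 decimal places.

-1.4203

Midpoint: k1 = f(x_n, y_n); k2 = f(x_n + h/2, y_n + (h/2)·k1); y_{n+1} = y_n + h·k2.
x=1.800000, y=-2.320000:
  k1 = f(1.800000, -2.320000) = 3.178400
  k2 = f(1.860000, -2.129296) = 2.917136
  y ← -2.320000 + 0.12·2.917136 = -1.969944
x=1.920000, y=-1.969944:
  k1 = f(1.920000, -1.969944) = 2.698823
  k2 = f(1.980000, -1.808014) = 2.476980
  y ← -1.969944 + 0.12·2.476980 = -1.672706
x=2.040000, y=-1.672706:
  k1 = f(2.040000, -1.672706) = 2.291607
  k2 = f(2.100000, -1.535210) = 2.103237
  y ← -1.672706 + 0.12·2.103237 = -1.420318
y(2.16) ≈ -1.4203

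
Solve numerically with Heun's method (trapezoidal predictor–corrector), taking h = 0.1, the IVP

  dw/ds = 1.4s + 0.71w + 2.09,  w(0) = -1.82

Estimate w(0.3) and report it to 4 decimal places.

-1.4864

Heun: k1 = f(s_n, w_n); k2 = f(s_n + h, w_n + h·k1); w_{n+1} = w_n + (h/2)·(k1 + k2).
s=0.000000, w=-1.820000:
  k1 = f(0.000000, -1.820000) = 0.797800
  k2 = f(0.100000, -1.740220) = 0.994444
  w ← -1.820000 + (0.1/2)·(0.797800 + 0.994444) = -1.730388
s=0.100000, w=-1.730388:
  k1 = f(0.100000, -1.730388) = 1.001425
  k2 = f(0.200000, -1.630245) = 1.212526
  w ← -1.730388 + (0.1/2)·(1.001425 + 1.212526) = -1.619690
s=0.200000, w=-1.619690:
  k1 = f(0.200000, -1.619690) = 1.220020
  k2 = f(0.300000, -1.497688) = 1.446641
  w ← -1.619690 + (0.1/2)·(1.220020 + 1.446641) = -1.486357
w(0.3) ≈ -1.4864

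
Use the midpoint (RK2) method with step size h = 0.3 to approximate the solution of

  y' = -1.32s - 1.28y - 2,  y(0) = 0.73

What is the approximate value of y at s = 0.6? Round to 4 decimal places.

Midpoint: k1 = f(s_n, y_n); k2 = f(s_n + h/2, y_n + (h/2)·k1); y_{n+1} = y_n + h·k2.
s=0.000000, y=0.730000:
  k1 = f(0.000000, 0.730000) = -2.934400
  k2 = f(0.150000, 0.289840) = -2.568995
  y ← 0.730000 + 0.3·(-2.568995) = -0.040699
s=0.300000, y=-0.040699:
  k1 = f(0.300000, -0.040699) = -2.343906
  k2 = f(0.450000, -0.392284) = -2.091876
  y ← -0.040699 + 0.3·(-2.091876) = -0.668261
y(0.6) ≈ -0.6683

-0.6683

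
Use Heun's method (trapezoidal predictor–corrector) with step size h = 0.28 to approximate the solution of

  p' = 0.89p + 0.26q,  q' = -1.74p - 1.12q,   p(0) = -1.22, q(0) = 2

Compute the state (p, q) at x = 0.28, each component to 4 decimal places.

Heun on (p,q): k1 = f(x_n, state_n); k2 = f(x_n + h, state_n + h·k1); state_{n+1} = state_n + (h/2)·(k1 + k2).
0.000000: (-1.220000, 2.000000)
  k1 = (-0.565800, -0.117200)
  predictor → (-1.378424, 1.967184)
  k2 = (-0.715330, 0.195212)
  → (-1.399358, 2.010922)
(p(0.28), q(0.28)) ≈ (-1.3994, 2.0109)

-1.3994, 2.0109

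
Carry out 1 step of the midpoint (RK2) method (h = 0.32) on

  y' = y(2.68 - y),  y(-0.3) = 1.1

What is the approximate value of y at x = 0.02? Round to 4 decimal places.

Midpoint: k1 = f(x_n, y_n); k2 = f(x_n + h/2, y_n + (h/2)·k1); y_{n+1} = y_n + h·k2.
x=-0.300000, y=1.100000:
  k1 = f(-0.300000, 1.100000) = 1.738000
  k2 = f(-0.140000, 1.378080) = 1.794150
  y ← 1.100000 + 0.32·1.794150 = 1.674128
y(0.02) ≈ 1.6741

1.6741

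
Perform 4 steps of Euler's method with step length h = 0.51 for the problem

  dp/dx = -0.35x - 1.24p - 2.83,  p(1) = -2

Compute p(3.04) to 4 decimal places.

Euler: p_{n+1} = p_n + h·f(x_n, p_n).
x=1.000000, p=-2.000000: f=-0.700000 → p ← -2.000000 + 0.51·(-0.700000) = -2.357000
x=1.510000, p=-2.357000: f=-0.435820 → p ← -2.357000 + 0.51·(-0.435820) = -2.579268
x=2.020000, p=-2.579268: f=-0.338707 → p ← -2.579268 + 0.51·(-0.338707) = -2.752009
x=2.530000, p=-2.752009: f=-0.303009 → p ← -2.752009 + 0.51·(-0.303009) = -2.906544
p(3.04) ≈ -2.9065

-2.9065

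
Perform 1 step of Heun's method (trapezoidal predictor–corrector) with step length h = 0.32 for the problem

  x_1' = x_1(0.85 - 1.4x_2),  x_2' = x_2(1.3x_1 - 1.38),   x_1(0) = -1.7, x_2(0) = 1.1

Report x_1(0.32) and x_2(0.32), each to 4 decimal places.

-1.7410, 0.5494

Heun on (x_1,x_2): k1 = f(t_n, state_n); k2 = f(t_n + h, state_n + h·k1); state_{n+1} = state_n + (h/2)·(k1 + k2).
0.000000: (-1.700000, 1.100000)
  k1 = (1.173000, -3.949000)
  predictor → (-1.324640, -0.163680)
  k2 = (-1.429488, 0.507741)
  → (-1.741038, 0.549398)
(x_1(0.32), x_2(0.32)) ≈ (-1.7410, 0.5494)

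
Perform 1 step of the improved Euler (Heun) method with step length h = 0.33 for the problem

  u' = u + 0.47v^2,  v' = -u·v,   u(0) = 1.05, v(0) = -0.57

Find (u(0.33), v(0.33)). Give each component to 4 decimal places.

Heun on (u,v): k1 = f(t_n, state_n); k2 = f(t_n + h, state_n + h·k1); state_{n+1} = state_n + (h/2)·(k1 + k2).
0.000000: (1.050000, -0.570000)
  k1 = (1.202703, 0.598500)
  predictor → (1.446892, -0.372495)
  k2 = (1.512106, 0.538960)
  → (1.497943, -0.382319)
(u(0.33), v(0.33)) ≈ (1.4979, -0.3823)

1.4979, -0.3823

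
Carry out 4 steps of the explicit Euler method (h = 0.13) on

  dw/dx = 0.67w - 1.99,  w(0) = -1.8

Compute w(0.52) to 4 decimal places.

Euler: w_{n+1} = w_n + h·f(x_n, w_n).
x=0.000000, w=-1.800000: f=-3.196000 → w ← -1.800000 + 0.13·(-3.196000) = -2.215480
x=0.130000, w=-2.215480: f=-3.474372 → w ← -2.215480 + 0.13·(-3.474372) = -2.667148
x=0.260000, w=-2.667148: f=-3.776989 → w ← -2.667148 + 0.13·(-3.776989) = -3.158157
x=0.390000, w=-3.158157: f=-4.105965 → w ← -3.158157 + 0.13·(-4.105965) = -3.691932
w(0.52) ≈ -3.6919

-3.6919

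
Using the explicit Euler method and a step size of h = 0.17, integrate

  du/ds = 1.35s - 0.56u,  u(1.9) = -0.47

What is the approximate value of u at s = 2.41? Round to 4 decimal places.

Euler: u_{n+1} = u_n + h·f(s_n, u_n).
s=1.900000, u=-0.470000: f=2.828200 → u ← -0.470000 + 0.17·2.828200 = 0.010794
s=2.070000, u=0.010794: f=2.788455 → u ← 0.010794 + 0.17·2.788455 = 0.484831
s=2.240000, u=0.484831: f=2.752494 → u ← 0.484831 + 0.17·2.752494 = 0.952755
u(2.41) ≈ 0.9528

0.9528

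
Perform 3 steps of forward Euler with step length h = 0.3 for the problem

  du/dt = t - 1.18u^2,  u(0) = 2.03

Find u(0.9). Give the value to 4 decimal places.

0.6203

Euler: u_{n+1} = u_n + h·f(t_n, u_n).
t=0.000000, u=2.030000: f=-4.862662 → u ← 2.030000 + 0.3·(-4.862662) = 0.571201
t=0.300000, u=0.571201: f=-0.085000 → u ← 0.571201 + 0.3·(-0.085000) = 0.545701
t=0.600000, u=0.545701: f=0.248608 → u ← 0.545701 + 0.3·0.248608 = 0.620284
u(0.9) ≈ 0.6203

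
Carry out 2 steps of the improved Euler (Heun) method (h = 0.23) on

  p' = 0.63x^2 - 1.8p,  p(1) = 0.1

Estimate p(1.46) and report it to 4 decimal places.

Heun: k1 = f(x_n, p_n); k2 = f(x_n + h, p_n + h·k1); p_{n+1} = p_n + (h/2)·(k1 + k2).
x=1.000000, p=0.100000:
  k1 = f(1.000000, 0.100000) = 0.450000
  k2 = f(1.230000, 0.203500) = 0.586827
  p ← 0.100000 + (0.23/2)·(0.450000 + 0.586827) = 0.219235
x=1.230000, p=0.219235:
  k1 = f(1.230000, 0.219235) = 0.558504
  k2 = f(1.460000, 0.347691) = 0.717064
  p ← 0.219235 + (0.23/2)·(0.558504 + 0.717064) = 0.365925
p(1.46) ≈ 0.3659

0.3659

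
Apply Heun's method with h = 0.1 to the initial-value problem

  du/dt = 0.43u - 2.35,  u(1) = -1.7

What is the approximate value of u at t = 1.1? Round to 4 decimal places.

Heun: k1 = f(t_n, u_n); k2 = f(t_n + h, u_n + h·k1); u_{n+1} = u_n + (h/2)·(k1 + k2).
t=1.000000, u=-1.700000:
  k1 = f(1.000000, -1.700000) = -3.081000
  k2 = f(1.100000, -2.008100) = -3.213483
  u ← -1.700000 + (0.1/2)·(-3.081000 + (-3.213483)) = -2.014724
u(1.1) ≈ -2.0147

-2.0147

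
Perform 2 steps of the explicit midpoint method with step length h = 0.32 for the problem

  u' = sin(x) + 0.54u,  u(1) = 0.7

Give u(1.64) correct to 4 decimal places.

1.7090

Midpoint: k1 = f(x_n, u_n); k2 = f(x_n + h/2, u_n + (h/2)·k1); u_{n+1} = u_n + h·k2.
x=1.000000, u=0.700000:
  k1 = f(1.000000, 0.700000) = 1.219471
  k2 = f(1.160000, 0.895115) = 1.400165
  u ← 0.700000 + 0.32·1.400165 = 1.148053
x=1.320000, u=1.148053:
  k1 = f(1.320000, 1.148053) = 1.588664
  k2 = f(1.480000, 1.402239) = 1.753090
  u ← 1.148053 + 0.32·1.753090 = 1.709042
u(1.64) ≈ 1.7090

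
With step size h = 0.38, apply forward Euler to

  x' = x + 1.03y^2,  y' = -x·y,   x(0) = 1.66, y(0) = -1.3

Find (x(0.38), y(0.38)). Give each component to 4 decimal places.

2.9523, -0.4800

Euler on (x,y): x_{n+1} = x_n + h·x', y_{n+1} = y_n + h·y'.
0.000000: (1.660000, -1.300000); f=(3.400700, 2.158000) → (2.952266, -0.479960)
(x(0.38), y(0.38)) ≈ (2.9523, -0.4800)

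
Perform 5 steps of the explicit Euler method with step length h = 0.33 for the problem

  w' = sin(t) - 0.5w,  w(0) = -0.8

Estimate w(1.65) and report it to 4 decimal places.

0.4286

Euler: w_{n+1} = w_n + h·f(t_n, w_n).
t=0.000000, w=-0.800000: f=0.400000 → w ← -0.800000 + 0.33·0.400000 = -0.668000
t=0.330000, w=-0.668000: f=0.658043 → w ← -0.668000 + 0.33·0.658043 = -0.450846
t=0.660000, w=-0.450846: f=0.838540 → w ← -0.450846 + 0.33·0.838540 = -0.174128
t=0.990000, w=-0.174128: f=0.923090 → w ← -0.174128 + 0.33·0.923090 = 0.130492
t=1.320000, w=0.130492: f=0.903469 → w ← 0.130492 + 0.33·0.903469 = 0.428637
w(1.65) ≈ 0.4286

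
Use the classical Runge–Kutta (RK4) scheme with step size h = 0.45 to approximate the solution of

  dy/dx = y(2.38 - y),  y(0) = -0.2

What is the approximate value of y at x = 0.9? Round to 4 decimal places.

-4.0395

RK4: k1 = f(x_n, y_n); k2 = f(x_n + h/2, y_n + (h/2)·k1); k3 = f(x_n + h/2, y_n + (h/2)·k2); k4 = f(x_n + h, y_n + h·k3); y_{n+1} = y_n + (h/6)·(k1 + 2k2 + 2k3 + k4).
x=0.000000, y=-0.200000:
  k1 = f(0.000000, -0.200000) = -0.516000
  k2 = f(0.225000, -0.316100) = -0.852237
  k3 = f(0.225000, -0.391753) = -1.085844
  k4 = f(0.450000, -0.688630) = -2.113149
  y ← -0.200000 + (0.45/6)·(k1 + 2k2 + 2k3 + k4) = -0.687898
x=0.450000, y=-0.687898:
  k1 = f(0.450000, -0.687898) = -2.110402
  k2 = f(0.675000, -1.162739) = -4.119280
  k3 = f(0.675000, -1.614736) = -6.450446
  k4 = f(0.900000, -3.590599) = -21.438028
  y ← -0.687898 + (0.45/6)·(k1 + 2k2 + 2k3 + k4) = -4.039490
y(0.9) ≈ -4.0395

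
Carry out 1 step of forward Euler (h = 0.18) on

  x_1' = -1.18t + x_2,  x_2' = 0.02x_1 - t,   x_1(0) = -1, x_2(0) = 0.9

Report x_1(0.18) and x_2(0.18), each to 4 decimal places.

-0.8380, 0.8964

Euler on (x_1,x_2): x_1_{n+1} = x_1_n + h·x_1', x_2_{n+1} = x_2_n + h·x_2'.
0.000000: (-1.000000, 0.900000); f=(0.900000, -0.020000) → (-0.838000, 0.896400)
(x_1(0.18), x_2(0.18)) ≈ (-0.8380, 0.8964)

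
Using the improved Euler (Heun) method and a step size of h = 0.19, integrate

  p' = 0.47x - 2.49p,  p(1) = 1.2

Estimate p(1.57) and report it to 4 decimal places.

0.5039

Heun: k1 = f(x_n, p_n); k2 = f(x_n + h, p_n + h·k1); p_{n+1} = p_n + (h/2)·(k1 + k2).
x=1.000000, p=1.200000:
  k1 = f(1.000000, 1.200000) = -2.518000
  k2 = f(1.190000, 0.721580) = -1.237434
  p ← 1.200000 + (0.19/2)·(-2.518000 + (-1.237434)) = 0.843234
x=1.190000, p=0.843234:
  k1 = f(1.190000, 0.843234) = -1.540352
  k2 = f(1.380000, 0.550567) = -0.722311
  p ← 0.843234 + (0.19/2)·(-1.540352 + (-0.722311)) = 0.628281
x=1.380000, p=0.628281:
  k1 = f(1.380000, 0.628281) = -0.915819
  k2 = f(1.570000, 0.454275) = -0.393245
  p ← 0.628281 + (0.19/2)·(-0.915819 + (-0.393245)) = 0.503920
p(1.57) ≈ 0.5039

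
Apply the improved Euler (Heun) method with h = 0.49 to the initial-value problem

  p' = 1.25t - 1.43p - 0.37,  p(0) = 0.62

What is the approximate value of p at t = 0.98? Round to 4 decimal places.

0.4289

Heun: k1 = f(t_n, p_n); k2 = f(t_n + h, p_n + h·k1); p_{n+1} = p_n + (h/2)·(k1 + k2).
t=0.000000, p=0.620000:
  k1 = f(0.000000, 0.620000) = -1.256600
  k2 = f(0.490000, 0.004266) = 0.236400
  p ← 0.620000 + (0.49/2)·(-1.256600 + 0.236400) = 0.370051
t=0.490000, p=0.370051:
  k1 = f(0.490000, 0.370051) = -0.286673
  k2 = f(0.980000, 0.229581) = 0.526699
  p ← 0.370051 + (0.49/2)·(-0.286673 + 0.526699) = 0.428857
p(0.98) ≈ 0.4289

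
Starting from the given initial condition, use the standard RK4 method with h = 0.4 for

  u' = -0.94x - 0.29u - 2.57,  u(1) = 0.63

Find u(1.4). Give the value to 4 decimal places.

-0.8370

RK4: k1 = f(x_n, u_n); k2 = f(x_n + h/2, u_n + (h/2)·k1); k3 = f(x_n + h/2, u_n + (h/2)·k2); k4 = f(x_n + h, u_n + h·k3); u_{n+1} = u_n + (h/6)·(k1 + 2k2 + 2k3 + k4).
x=1.000000, u=0.630000:
  k1 = f(1.000000, 0.630000) = -3.692700
  k2 = f(1.200000, -0.108540) = -3.666523
  k3 = f(1.200000, -0.103305) = -3.668042
  k4 = f(1.400000, -0.837217) = -3.643207
  u ← 0.630000 + (0.4/6)·(k1 + 2k2 + 2k3 + k4) = -0.837002
u(1.4) ≈ -0.8370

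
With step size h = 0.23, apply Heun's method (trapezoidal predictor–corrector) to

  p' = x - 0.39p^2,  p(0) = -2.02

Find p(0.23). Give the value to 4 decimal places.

Heun: k1 = f(x_n, p_n); k2 = f(x_n + h, p_n + h·k1); p_{n+1} = p_n + (h/2)·(k1 + k2).
x=0.000000, p=-2.020000:
  k1 = f(0.000000, -2.020000) = -1.591356
  k2 = f(0.230000, -2.386012) = -1.990291
  p ← -2.020000 + (0.23/2)·(-1.591356 + (-1.990291)) = -2.431889
p(0.23) ≈ -2.4319

-2.4319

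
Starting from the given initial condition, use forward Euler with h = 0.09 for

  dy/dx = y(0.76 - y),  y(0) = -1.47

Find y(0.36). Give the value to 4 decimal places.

-3.5978

Euler: y_{n+1} = y_n + h·f(x_n, y_n).
x=0.000000, y=-1.470000: f=-3.278100 → y ← -1.470000 + 0.09·(-3.278100) = -1.765029
x=0.090000, y=-1.765029: f=-4.456749 → y ← -1.765029 + 0.09·(-4.456749) = -2.166136
x=0.180000, y=-2.166136: f=-6.338411 → y ← -2.166136 + 0.09·(-6.338411) = -2.736593
x=0.270000, y=-2.736593: f=-9.568755 → y ← -2.736593 + 0.09·(-9.568755) = -3.597781
y(0.36) ≈ -3.5978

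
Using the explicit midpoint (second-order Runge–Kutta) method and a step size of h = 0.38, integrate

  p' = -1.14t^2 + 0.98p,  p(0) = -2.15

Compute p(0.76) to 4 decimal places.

-4.6440

Midpoint: k1 = f(t_n, p_n); k2 = f(t_n + h/2, p_n + (h/2)·k1); p_{n+1} = p_n + h·k2.
t=0.000000, p=-2.150000:
  k1 = f(0.000000, -2.150000) = -2.107000
  k2 = f(0.190000, -2.550330) = -2.540477
  p ← -2.150000 + 0.38·(-2.540477) = -3.115381
t=0.380000, p=-3.115381:
  k1 = f(0.380000, -3.115381) = -3.217690
  k2 = f(0.570000, -3.726742) = -4.022594
  p ← -3.115381 + 0.38·(-4.022594) = -4.643967
p(0.76) ≈ -4.6440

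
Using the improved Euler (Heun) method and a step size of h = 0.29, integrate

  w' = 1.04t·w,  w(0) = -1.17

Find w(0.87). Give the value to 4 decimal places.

Heun: k1 = f(t_n, w_n); k2 = f(t_n + h, w_n + h·k1); w_{n+1} = w_n + (h/2)·(k1 + k2).
t=0.000000, w=-1.170000:
  k1 = f(0.000000, -1.170000) = 0.000000
  k2 = f(0.290000, -1.170000) = -0.352872
  w ← -1.170000 + (0.29/2)·(0.000000 + (-0.352872)) = -1.221166
t=0.290000, w=-1.221166:
  k1 = f(0.290000, -1.221166) = -0.368304
  k2 = f(0.580000, -1.327975) = -0.801034
  w ← -1.221166 + (0.29/2)·(-0.368304 + (-0.801034)) = -1.390720
t=0.580000, w=-1.390720:
  k1 = f(0.580000, -1.390720) = -0.838883
  k2 = f(0.870000, -1.633996) = -1.478440
  w ← -1.390720 + (0.29/2)·(-0.838883 + (-1.478440)) = -1.726732
w(0.87) ≈ -1.7267

-1.7267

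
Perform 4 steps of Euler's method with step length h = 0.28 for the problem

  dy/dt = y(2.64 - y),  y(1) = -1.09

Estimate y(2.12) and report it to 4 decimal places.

Euler: y_{n+1} = y_n + h·f(t_n, y_n).
t=1.000000, y=-1.090000: f=-4.065700 → y ← -1.090000 + 0.28·(-4.065700) = -2.228396
t=1.280000, y=-2.228396: f=-10.848714 → y ← -2.228396 + 0.28·(-10.848714) = -5.266036
t=1.560000, y=-5.266036: f=-41.633470 → y ← -5.266036 + 0.28·(-41.633470) = -16.923408
t=1.840000, y=-16.923408: f=-331.079517 → y ← -16.923408 + 0.28·(-331.079517) = -109.625672
y(2.12) ≈ -109.6257

-109.6257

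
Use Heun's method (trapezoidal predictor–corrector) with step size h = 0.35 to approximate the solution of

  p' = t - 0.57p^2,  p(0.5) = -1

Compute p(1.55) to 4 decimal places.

Heun: k1 = f(t_n, p_n); k2 = f(t_n + h, p_n + h·k1); p_{n+1} = p_n + (h/2)·(k1 + k2).
t=0.500000, p=-1.000000:
  k1 = f(0.500000, -1.000000) = -0.070000
  k2 = f(0.850000, -1.024500) = 0.251728
  p ← -1.000000 + (0.35/2)·(-0.070000 + 0.251728) = -0.968198
t=0.850000, p=-0.968198:
  k1 = f(0.850000, -0.968198) = 0.315678
  k2 = f(1.200000, -0.857710) = 0.780670
  p ← -0.968198 + (0.35/2)·(0.315678 + 0.780670) = -0.776337
t=1.200000, p=-0.776337:
  k1 = f(1.200000, -0.776337) = 0.856462
  k2 = f(1.550000, -0.476575) = 1.420539
  p ← -0.776337 + (0.35/2)·(0.856462 + 1.420539) = -0.377862
p(1.55) ≈ -0.3779

-0.3779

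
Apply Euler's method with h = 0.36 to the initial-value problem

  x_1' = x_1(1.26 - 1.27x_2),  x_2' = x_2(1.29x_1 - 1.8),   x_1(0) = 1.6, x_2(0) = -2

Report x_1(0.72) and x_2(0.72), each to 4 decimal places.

Euler on (x_1,x_2): x_1_{n+1} = x_1_n + h·x_1', x_2_{n+1} = x_2_n + h·x_2'.
0.000000: (1.600000, -2.000000); f=(6.080000, -0.528000) → (3.788800, -2.190080)
0.360000: (3.788800, -2.190080); f=(15.312062, -6.761986) → (9.301142, -4.624395)
(x_1(0.72), x_2(0.72)) ≈ (9.3011, -4.6244)

9.3011, -4.6244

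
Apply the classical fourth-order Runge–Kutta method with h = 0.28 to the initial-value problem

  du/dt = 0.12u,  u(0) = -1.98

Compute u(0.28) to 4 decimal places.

RK4: k1 = f(t_n, u_n); k2 = f(t_n + h/2, u_n + (h/2)·k1); k3 = f(t_n + h/2, u_n + (h/2)·k2); k4 = f(t_n + h, u_n + h·k3); u_{n+1} = u_n + (h/6)·(k1 + 2k2 + 2k3 + k4).
t=0.000000, u=-1.980000:
  k1 = f(0.000000, -1.980000) = -0.237600
  k2 = f(0.140000, -2.013264) = -0.241592
  k3 = f(0.140000, -2.013823) = -0.241659
  k4 = f(0.280000, -2.047664) = -0.245720
  u ← -1.980000 + (0.28/6)·(k1 + 2k2 + 2k3 + k4) = -2.047658
u(0.28) ≈ -2.0477

-2.0477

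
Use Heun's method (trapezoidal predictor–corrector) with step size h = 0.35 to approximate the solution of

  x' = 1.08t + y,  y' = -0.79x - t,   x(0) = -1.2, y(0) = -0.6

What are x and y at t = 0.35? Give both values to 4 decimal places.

-1.2858, -0.3004

Heun on (x,y): k1 = f(t_n, state_n); k2 = f(t_n + h, state_n + h·k1); state_{n+1} = state_n + (h/2)·(k1 + k2).
0.000000: (-1.200000, -0.600000)
  k1 = (-0.600000, 0.948000)
  predictor → (-1.410000, -0.268200)
  k2 = (0.109800, 0.763900)
  → (-1.285785, -0.300418)
(x(0.35), y(0.35)) ≈ (-1.2858, -0.3004)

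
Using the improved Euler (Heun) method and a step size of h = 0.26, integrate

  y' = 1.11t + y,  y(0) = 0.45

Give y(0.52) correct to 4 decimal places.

Heun: k1 = f(t_n, y_n); k2 = f(t_n + h, y_n + h·k1); y_{n+1} = y_n + (h/2)·(k1 + k2).
t=0.000000, y=0.450000:
  k1 = f(0.000000, 0.450000) = 0.450000
  k2 = f(0.260000, 0.567000) = 0.855600
  y ← 0.450000 + (0.26/2)·(0.450000 + 0.855600) = 0.619728
t=0.260000, y=0.619728:
  k1 = f(0.260000, 0.619728) = 0.908328
  k2 = f(0.520000, 0.855893) = 1.433093
  y ← 0.619728 + (0.26/2)·(0.908328 + 1.433093) = 0.924113
y(0.52) ≈ 0.9241

0.9241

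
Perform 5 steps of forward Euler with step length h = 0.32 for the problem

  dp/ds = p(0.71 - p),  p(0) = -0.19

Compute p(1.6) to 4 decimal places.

Euler: p_{n+1} = p_n + h·f(s_n, p_n).
s=0.000000, p=-0.190000: f=-0.171000 → p ← -0.190000 + 0.32·(-0.171000) = -0.244720
s=0.320000, p=-0.244720: f=-0.233639 → p ← -0.244720 + 0.32·(-0.233639) = -0.319485
s=0.640000, p=-0.319485: f=-0.328904 → p ← -0.319485 + 0.32·(-0.328904) = -0.424734
s=0.960000, p=-0.424734: f=-0.481960 → p ← -0.424734 + 0.32·(-0.481960) = -0.578961
s=1.280000, p=-0.578961: f=-0.746258 → p ← -0.578961 + 0.32·(-0.746258) = -0.817764
p(1.6) ≈ -0.8178

-0.8178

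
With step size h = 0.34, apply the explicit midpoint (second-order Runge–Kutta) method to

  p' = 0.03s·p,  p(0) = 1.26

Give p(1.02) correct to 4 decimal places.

1.2798

Midpoint: k1 = f(s_n, p_n); k2 = f(s_n + h/2, p_n + (h/2)·k1); p_{n+1} = p_n + h·k2.
s=0.000000, p=1.260000:
  k1 = f(0.000000, 1.260000) = 0.000000
  k2 = f(0.170000, 1.260000) = 0.006426
  p ← 1.260000 + 0.34·0.006426 = 1.262185
s=0.340000, p=1.262185:
  k1 = f(0.340000, 1.262185) = 0.012874
  k2 = f(0.510000, 1.264373) = 0.019345
  p ← 1.262185 + 0.34·0.019345 = 1.268762
s=0.680000, p=1.268762:
  k1 = f(0.680000, 1.268762) = 0.025883
  k2 = f(0.850000, 1.273162) = 0.032466
  p ← 1.268762 + 0.34·0.032466 = 1.279800
p(1.02) ≈ 1.2798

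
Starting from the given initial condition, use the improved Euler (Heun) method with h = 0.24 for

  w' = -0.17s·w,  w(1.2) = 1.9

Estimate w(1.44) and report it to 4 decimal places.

Heun: k1 = f(s_n, w_n); k2 = f(s_n + h, w_n + h·k1); w_{n+1} = w_n + (h/2)·(k1 + k2).
s=1.200000, w=1.900000:
  k1 = f(1.200000, 1.900000) = -0.387600
  k2 = f(1.440000, 1.806976) = -0.442348
  w ← 1.900000 + (0.24/2)·(-0.387600 + (-0.442348)) = 1.800406
w(1.44) ≈ 1.8004

1.8004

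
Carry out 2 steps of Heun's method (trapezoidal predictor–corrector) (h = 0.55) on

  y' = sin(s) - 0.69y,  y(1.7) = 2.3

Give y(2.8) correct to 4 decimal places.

Heun: k1 = f(s_n, y_n); k2 = f(s_n + h, y_n + h·k1); y_{n+1} = y_n + (h/2)·(k1 + k2).
s=1.700000, y=2.300000:
  k1 = f(1.700000, 2.300000) = -0.595335
  k2 = f(2.250000, 1.972566) = -0.582997
  y ← 2.300000 + (0.55/2)·(-0.595335 + (-0.582997)) = 1.975959
s=2.250000, y=1.975959:
  k1 = f(2.250000, 1.975959) = -0.585338
  k2 = f(2.800000, 1.654023) = -0.806287
  y ← 1.975959 + (0.55/2)·(-0.585338 + (-0.806287)) = 1.593262
y(2.8) ≈ 1.5933

1.5933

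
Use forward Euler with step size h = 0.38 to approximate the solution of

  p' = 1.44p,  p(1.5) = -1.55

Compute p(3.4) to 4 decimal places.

-13.7424

Euler: p_{n+1} = p_n + h·f(x_n, p_n).
x=1.500000, p=-1.550000: f=-2.232000 → p ← -1.550000 + 0.38·(-2.232000) = -2.398160
x=1.880000, p=-2.398160: f=-3.453350 → p ← -2.398160 + 0.38·(-3.453350) = -3.710433
x=2.260000, p=-3.710433: f=-5.343024 → p ← -3.710433 + 0.38·(-5.343024) = -5.740782
x=2.640000, p=-5.740782: f=-8.266726 → p ← -5.740782 + 0.38·(-8.266726) = -8.882138
x=3.020000, p=-8.882138: f=-12.790279 → p ← -8.882138 + 0.38·(-12.790279) = -13.742444
p(3.4) ≈ -13.7424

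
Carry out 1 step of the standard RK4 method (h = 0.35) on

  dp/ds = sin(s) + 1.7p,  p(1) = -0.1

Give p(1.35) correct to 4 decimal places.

RK4: k1 = f(s_n, p_n); k2 = f(s_n + h/2, p_n + (h/2)·k1); k3 = f(s_n + h/2, p_n + (h/2)·k2); k4 = f(s_n + h, p_n + h·k3); p_{n+1} = p_n + (h/6)·(k1 + 2k2 + 2k3 + k4).
s=1.000000, p=-0.100000:
  k1 = f(1.000000, -0.100000) = 0.671471
  k2 = f(1.175000, 0.017507) = 0.952452
  k3 = f(1.175000, 0.066679) = 1.036044
  k4 = f(1.350000, 0.262616) = 1.422170
  p ← -0.100000 + (0.35/6)·(k1 + 2k2 + 2k3 + k4) = 0.254120
p(1.35) ≈ 0.2541

0.2541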